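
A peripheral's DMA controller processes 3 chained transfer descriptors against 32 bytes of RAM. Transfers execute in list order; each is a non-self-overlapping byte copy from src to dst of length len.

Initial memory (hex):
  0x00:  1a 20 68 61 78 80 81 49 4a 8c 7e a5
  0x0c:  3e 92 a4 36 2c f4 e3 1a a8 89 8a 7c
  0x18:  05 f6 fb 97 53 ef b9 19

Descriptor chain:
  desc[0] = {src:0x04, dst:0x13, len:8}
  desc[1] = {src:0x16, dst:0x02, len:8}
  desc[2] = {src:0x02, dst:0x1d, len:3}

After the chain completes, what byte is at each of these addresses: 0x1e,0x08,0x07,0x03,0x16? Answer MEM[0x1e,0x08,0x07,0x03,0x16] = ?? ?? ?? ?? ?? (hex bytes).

MEM[0x1e,0x08,0x07,0x03,0x16] = 4a 53 97 4a 49

#0 dst[0x13+8] := {0x78,0x80,0x81,0x49,0x4a,0x8c,0x7e,0xa5}
#1 dst[0x02+8] := {0x49,0x4a,0x8c,0x7e,0xa5,0x97,0x53,0xef}
#2 dst[0x1d+3] := {0x49,0x4a,0x8c}
query mem[0x1e]=0x4a, mem[0x08]=0x53, mem[0x07]=0x97, mem[0x03]=0x4a, mem[0x16]=0x49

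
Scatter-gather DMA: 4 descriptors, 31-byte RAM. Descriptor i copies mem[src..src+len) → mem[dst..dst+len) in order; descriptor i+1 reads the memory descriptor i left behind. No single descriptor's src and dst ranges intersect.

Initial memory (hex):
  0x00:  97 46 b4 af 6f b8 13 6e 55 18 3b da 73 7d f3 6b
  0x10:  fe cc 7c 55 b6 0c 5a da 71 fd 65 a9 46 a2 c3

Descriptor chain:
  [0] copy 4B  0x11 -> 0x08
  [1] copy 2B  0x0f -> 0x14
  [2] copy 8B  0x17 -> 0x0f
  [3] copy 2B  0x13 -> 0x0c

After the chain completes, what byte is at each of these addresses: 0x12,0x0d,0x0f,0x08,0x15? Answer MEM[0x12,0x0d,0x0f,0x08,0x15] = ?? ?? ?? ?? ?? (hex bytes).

[0] 0x11->0x08 len=4 : cc 7c 55 b6
[1] 0x0f->0x14 len=2 : 6b fe
[2] 0x17->0x0f len=8 : da 71 fd 65 a9 46 a2 c3
[3] 0x13->0x0c len=2 : a9 46
query mem[0x12]=0x65, mem[0x0d]=0x46, mem[0x0f]=0xda, mem[0x08]=0xcc, mem[0x15]=0xa2

MEM[0x12,0x0d,0x0f,0x08,0x15] = 65 46 da cc a2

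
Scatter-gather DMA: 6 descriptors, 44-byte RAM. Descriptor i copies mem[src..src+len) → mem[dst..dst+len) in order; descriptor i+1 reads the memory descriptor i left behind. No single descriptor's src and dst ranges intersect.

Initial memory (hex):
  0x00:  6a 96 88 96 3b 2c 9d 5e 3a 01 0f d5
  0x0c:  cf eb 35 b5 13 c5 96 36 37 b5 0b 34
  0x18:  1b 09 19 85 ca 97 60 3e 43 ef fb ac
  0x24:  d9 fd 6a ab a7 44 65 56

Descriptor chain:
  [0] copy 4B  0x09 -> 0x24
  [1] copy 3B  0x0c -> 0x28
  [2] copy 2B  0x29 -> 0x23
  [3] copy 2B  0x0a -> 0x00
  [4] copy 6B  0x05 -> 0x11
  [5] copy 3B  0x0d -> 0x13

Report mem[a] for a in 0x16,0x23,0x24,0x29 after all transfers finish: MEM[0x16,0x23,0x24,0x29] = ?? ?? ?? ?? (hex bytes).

MEM[0x16,0x23,0x24,0x29] = 0f eb 35 eb

  after D0: wrote 4B at 0x24 = 010fd5cf
  after D1: wrote 3B at 0x28 = cfeb35
  after D2: wrote 2B at 0x23 = eb35
  after D3: wrote 2B at 0x00 = 0fd5
  after D4: wrote 6B at 0x11 = 2c9d5e3a010f
  after D5: wrote 3B at 0x13 = eb35b5
query mem[0x16]=0x0f, mem[0x23]=0xeb, mem[0x24]=0x35, mem[0x29]=0xeb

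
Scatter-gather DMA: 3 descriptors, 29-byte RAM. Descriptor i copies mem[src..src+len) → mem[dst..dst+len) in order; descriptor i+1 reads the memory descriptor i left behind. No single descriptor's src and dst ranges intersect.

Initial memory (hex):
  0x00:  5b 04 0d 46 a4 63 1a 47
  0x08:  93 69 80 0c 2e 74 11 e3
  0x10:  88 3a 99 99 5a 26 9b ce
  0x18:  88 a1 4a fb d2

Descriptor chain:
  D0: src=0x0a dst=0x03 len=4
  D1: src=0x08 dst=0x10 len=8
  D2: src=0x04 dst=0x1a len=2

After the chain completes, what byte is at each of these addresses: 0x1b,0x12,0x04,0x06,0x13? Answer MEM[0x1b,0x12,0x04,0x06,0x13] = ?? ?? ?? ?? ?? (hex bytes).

D0: mem[0x03..0x06] <- [80 0c 2e 74]
D1: mem[0x10..0x17] <- [93 69 80 0c 2e 74 11 e3]
D2: mem[0x1a..0x1b] <- [0c 2e]
query mem[0x1b]=0x2e, mem[0x12]=0x80, mem[0x04]=0x0c, mem[0x06]=0x74, mem[0x13]=0x0c

MEM[0x1b,0x12,0x04,0x06,0x13] = 2e 80 0c 74 0c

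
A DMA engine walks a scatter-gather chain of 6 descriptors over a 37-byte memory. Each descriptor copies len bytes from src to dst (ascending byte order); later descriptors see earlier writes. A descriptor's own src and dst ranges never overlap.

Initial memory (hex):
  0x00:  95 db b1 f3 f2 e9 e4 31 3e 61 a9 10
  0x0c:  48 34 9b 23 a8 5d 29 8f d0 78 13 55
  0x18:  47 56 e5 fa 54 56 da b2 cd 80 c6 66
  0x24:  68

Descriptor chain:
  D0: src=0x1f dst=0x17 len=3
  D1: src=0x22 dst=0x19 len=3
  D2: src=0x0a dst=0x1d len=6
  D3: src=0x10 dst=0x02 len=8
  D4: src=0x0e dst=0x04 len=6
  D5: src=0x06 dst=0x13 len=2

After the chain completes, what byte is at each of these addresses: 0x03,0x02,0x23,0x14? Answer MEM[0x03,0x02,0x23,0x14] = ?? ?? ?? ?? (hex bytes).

D0: mem[0x17..0x19] <- [b2 cd 80]
D1: mem[0x19..0x1b] <- [c6 66 68]
D2: mem[0x1d..0x22] <- [a9 10 48 34 9b 23]
D3: mem[0x02..0x09] <- [a8 5d 29 8f d0 78 13 b2]
D4: mem[0x04..0x09] <- [9b 23 a8 5d 29 8f]
D5: mem[0x13..0x14] <- [a8 5d]
query mem[0x03]=0x5d, mem[0x02]=0xa8, mem[0x23]=0x66, mem[0x14]=0x5d

MEM[0x03,0x02,0x23,0x14] = 5d a8 66 5d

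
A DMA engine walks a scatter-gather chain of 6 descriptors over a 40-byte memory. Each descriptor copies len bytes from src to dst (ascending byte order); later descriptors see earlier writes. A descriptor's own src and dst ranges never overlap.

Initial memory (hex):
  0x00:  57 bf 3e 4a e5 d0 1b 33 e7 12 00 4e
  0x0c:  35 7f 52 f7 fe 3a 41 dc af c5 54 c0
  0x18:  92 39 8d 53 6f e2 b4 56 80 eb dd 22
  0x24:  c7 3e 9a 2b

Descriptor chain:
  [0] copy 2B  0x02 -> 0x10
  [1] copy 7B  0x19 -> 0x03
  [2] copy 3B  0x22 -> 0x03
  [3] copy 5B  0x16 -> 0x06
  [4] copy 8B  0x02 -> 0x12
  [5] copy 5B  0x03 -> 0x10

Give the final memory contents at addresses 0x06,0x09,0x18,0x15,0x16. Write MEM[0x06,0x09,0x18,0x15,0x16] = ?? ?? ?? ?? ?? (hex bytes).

[0] 0x02->0x10 len=2 : 3e 4a
[1] 0x19->0x03 len=7 : 39 8d 53 6f e2 b4 56
[2] 0x22->0x03 len=3 : dd 22 c7
[3] 0x16->0x06 len=5 : 54 c0 92 39 8d
[4] 0x02->0x12 len=8 : 3e dd 22 c7 54 c0 92 39
[5] 0x03->0x10 len=5 : dd 22 c7 54 c0
query mem[0x06]=0x54, mem[0x09]=0x39, mem[0x18]=0x92, mem[0x15]=0xc7, mem[0x16]=0x54

MEM[0x06,0x09,0x18,0x15,0x16] = 54 39 92 c7 54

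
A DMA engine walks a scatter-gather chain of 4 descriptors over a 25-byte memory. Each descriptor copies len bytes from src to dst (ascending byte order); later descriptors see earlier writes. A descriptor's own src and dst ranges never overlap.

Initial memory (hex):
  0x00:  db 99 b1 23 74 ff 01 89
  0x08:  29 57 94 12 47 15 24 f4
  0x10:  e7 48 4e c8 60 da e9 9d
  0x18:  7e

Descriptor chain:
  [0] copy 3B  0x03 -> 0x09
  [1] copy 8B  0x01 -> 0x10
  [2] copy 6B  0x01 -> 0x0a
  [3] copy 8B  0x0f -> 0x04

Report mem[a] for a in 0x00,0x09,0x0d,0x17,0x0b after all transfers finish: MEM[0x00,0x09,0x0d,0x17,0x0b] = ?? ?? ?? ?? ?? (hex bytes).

MEM[0x00,0x09,0x0d,0x17,0x0b] = db ff 74 29 89

[0] 0x03->0x09 len=3 : 23 74 ff
[1] 0x01->0x10 len=8 : 99 b1 23 74 ff 01 89 29
[2] 0x01->0x0a len=6 : 99 b1 23 74 ff 01
[3] 0x0f->0x04 len=8 : 01 99 b1 23 74 ff 01 89
query mem[0x00]=0xdb, mem[0x09]=0xff, mem[0x0d]=0x74, mem[0x17]=0x29, mem[0x0b]=0x89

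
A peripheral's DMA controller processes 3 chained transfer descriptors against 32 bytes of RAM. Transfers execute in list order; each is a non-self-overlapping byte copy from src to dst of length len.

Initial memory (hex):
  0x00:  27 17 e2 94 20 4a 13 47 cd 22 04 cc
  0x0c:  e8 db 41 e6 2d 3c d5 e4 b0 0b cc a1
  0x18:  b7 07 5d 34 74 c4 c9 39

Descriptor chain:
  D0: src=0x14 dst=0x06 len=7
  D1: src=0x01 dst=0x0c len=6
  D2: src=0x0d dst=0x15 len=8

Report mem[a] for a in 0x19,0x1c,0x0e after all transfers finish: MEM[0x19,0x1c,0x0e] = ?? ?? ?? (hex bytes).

[0] 0x14->0x06 len=7 : b0 0b cc a1 b7 07 5d
[1] 0x01->0x0c len=6 : 17 e2 94 20 4a b0
[2] 0x0d->0x15 len=8 : e2 94 20 4a b0 d5 e4 b0
query mem[0x19]=0xb0, mem[0x1c]=0xb0, mem[0x0e]=0x94

MEM[0x19,0x1c,0x0e] = b0 b0 94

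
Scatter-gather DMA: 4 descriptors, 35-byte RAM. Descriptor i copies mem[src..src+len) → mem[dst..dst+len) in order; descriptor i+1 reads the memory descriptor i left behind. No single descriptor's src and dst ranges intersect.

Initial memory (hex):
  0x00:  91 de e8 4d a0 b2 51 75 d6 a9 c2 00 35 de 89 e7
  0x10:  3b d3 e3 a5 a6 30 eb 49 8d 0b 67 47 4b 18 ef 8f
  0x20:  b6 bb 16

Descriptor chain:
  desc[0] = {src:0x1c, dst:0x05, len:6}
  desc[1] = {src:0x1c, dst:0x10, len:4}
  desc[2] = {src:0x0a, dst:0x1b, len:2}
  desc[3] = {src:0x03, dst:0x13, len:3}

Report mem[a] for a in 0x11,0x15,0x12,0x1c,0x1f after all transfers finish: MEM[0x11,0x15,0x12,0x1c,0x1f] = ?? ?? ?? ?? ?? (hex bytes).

MEM[0x11,0x15,0x12,0x1c,0x1f] = 18 4b ef 00 8f

#0 dst[0x05+6] := {0x4b,0x18,0xef,0x8f,0xb6,0xbb}
#1 dst[0x10+4] := {0x4b,0x18,0xef,0x8f}
#2 dst[0x1b+2] := {0xbb,0x00}
#3 dst[0x13+3] := {0x4d,0xa0,0x4b}
query mem[0x11]=0x18, mem[0x15]=0x4b, mem[0x12]=0xef, mem[0x1c]=0x00, mem[0x1f]=0x8f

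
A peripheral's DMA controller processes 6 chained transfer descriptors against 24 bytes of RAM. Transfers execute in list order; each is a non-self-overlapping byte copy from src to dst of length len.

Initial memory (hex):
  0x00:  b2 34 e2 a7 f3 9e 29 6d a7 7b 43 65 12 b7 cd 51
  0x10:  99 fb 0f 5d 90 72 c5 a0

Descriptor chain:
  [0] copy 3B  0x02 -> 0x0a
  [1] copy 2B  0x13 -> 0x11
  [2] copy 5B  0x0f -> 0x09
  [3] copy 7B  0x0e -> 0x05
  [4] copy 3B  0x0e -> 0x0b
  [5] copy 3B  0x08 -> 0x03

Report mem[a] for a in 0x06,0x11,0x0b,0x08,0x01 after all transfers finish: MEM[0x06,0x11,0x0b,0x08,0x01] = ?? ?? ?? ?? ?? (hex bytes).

D0: mem[0x0a..0x0c] <- [e2 a7 f3]
D1: mem[0x11..0x12] <- [5d 90]
D2: mem[0x09..0x0d] <- [51 99 5d 90 5d]
D3: mem[0x05..0x0b] <- [cd 51 99 5d 90 5d 90]
D4: mem[0x0b..0x0d] <- [cd 51 99]
D5: mem[0x03..0x05] <- [5d 90 5d]
query mem[0x06]=0x51, mem[0x11]=0x5d, mem[0x0b]=0xcd, mem[0x08]=0x5d, mem[0x01]=0x34

MEM[0x06,0x11,0x0b,0x08,0x01] = 51 5d cd 5d 34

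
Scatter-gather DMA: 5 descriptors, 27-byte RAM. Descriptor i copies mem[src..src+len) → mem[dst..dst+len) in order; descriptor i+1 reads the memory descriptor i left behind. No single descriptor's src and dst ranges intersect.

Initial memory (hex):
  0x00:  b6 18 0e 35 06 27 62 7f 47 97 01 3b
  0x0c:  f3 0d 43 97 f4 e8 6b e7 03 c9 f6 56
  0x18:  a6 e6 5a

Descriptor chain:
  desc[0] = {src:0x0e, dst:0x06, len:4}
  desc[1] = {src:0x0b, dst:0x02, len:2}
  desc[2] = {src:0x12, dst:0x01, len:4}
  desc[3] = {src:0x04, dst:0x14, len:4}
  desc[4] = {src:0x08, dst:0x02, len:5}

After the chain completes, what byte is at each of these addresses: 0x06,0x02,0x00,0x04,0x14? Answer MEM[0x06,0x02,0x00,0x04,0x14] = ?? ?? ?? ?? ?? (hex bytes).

  after D0: wrote 4B at 0x06 = 4397f4e8
  after D1: wrote 2B at 0x02 = 3bf3
  after D2: wrote 4B at 0x01 = 6be703c9
  after D3: wrote 4B at 0x14 = c9274397
  after D4: wrote 5B at 0x02 = f4e8013bf3
query mem[0x06]=0xf3, mem[0x02]=0xf4, mem[0x00]=0xb6, mem[0x04]=0x01, mem[0x14]=0xc9

MEM[0x06,0x02,0x00,0x04,0x14] = f3 f4 b6 01 c9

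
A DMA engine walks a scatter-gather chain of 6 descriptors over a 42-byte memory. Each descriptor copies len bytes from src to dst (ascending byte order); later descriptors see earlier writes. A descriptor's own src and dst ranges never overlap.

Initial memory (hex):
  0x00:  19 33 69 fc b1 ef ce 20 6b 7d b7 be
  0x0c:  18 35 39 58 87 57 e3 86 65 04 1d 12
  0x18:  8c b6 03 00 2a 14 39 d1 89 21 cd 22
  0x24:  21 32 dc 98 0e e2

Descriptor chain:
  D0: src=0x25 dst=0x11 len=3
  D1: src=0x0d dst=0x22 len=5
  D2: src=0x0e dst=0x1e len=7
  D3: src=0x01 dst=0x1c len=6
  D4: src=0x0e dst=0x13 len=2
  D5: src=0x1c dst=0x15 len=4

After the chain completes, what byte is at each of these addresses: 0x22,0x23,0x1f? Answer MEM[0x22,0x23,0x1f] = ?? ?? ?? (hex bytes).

MEM[0x22,0x23,0x1f] = dc 98 b1

  after D0: wrote 3B at 0x11 = 32dc98
  after D1: wrote 5B at 0x22 = 3539588732
  after D2: wrote 7B at 0x1e = 39588732dc9865
  after D3: wrote 6B at 0x1c = 3369fcb1efce
  after D4: wrote 2B at 0x13 = 3958
  after D5: wrote 4B at 0x15 = 3369fcb1
query mem[0x22]=0xdc, mem[0x23]=0x98, mem[0x1f]=0xb1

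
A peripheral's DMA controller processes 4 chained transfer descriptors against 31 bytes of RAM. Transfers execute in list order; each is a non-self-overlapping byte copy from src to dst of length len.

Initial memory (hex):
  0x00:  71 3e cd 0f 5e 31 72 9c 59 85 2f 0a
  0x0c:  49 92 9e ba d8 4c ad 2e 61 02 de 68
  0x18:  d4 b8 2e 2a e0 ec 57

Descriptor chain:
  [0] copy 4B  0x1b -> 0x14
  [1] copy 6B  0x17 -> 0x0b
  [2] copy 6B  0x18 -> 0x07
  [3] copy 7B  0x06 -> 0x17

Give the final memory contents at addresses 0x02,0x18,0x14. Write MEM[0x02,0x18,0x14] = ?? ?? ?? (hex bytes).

MEM[0x02,0x18,0x14] = cd d4 2a

D0: mem[0x14..0x17] <- [2a e0 ec 57]
D1: mem[0x0b..0x10] <- [57 d4 b8 2e 2a e0]
D2: mem[0x07..0x0c] <- [d4 b8 2e 2a e0 ec]
D3: mem[0x17..0x1d] <- [72 d4 b8 2e 2a e0 ec]
query mem[0x02]=0xcd, mem[0x18]=0xd4, mem[0x14]=0x2a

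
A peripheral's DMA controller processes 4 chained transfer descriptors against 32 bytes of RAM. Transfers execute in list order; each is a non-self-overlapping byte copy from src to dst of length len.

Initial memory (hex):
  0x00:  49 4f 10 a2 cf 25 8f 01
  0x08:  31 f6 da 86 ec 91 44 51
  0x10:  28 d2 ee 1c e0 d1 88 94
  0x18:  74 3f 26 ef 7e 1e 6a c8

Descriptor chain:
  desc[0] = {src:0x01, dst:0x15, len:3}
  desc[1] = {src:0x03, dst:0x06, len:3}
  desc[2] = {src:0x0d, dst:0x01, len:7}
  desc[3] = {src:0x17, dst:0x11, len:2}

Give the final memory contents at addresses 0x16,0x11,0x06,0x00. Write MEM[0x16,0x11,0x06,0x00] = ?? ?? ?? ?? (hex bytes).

  after D0: wrote 3B at 0x15 = 4f10a2
  after D1: wrote 3B at 0x06 = a2cf25
  after D2: wrote 7B at 0x01 = 91445128d2ee1c
  after D3: wrote 2B at 0x11 = a274
query mem[0x16]=0x10, mem[0x11]=0xa2, mem[0x06]=0xee, mem[0x00]=0x49

MEM[0x16,0x11,0x06,0x00] = 10 a2 ee 49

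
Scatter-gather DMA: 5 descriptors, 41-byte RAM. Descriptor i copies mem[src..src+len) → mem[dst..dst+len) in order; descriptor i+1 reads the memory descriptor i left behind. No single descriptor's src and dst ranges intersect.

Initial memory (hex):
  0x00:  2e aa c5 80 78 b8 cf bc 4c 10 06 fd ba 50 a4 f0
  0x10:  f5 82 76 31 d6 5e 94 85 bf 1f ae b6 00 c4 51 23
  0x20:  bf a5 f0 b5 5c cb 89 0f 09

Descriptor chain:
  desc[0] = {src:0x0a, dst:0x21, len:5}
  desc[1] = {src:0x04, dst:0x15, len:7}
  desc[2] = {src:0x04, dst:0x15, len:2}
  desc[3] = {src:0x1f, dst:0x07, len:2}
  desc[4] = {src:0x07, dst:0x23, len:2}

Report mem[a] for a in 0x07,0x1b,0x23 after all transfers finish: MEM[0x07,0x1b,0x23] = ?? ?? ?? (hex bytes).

MEM[0x07,0x1b,0x23] = 23 06 23

D0: mem[0x21..0x25] <- [06 fd ba 50 a4]
D1: mem[0x15..0x1b] <- [78 b8 cf bc 4c 10 06]
D2: mem[0x15..0x16] <- [78 b8]
D3: mem[0x07..0x08] <- [23 bf]
D4: mem[0x23..0x24] <- [23 bf]
query mem[0x07]=0x23, mem[0x1b]=0x06, mem[0x23]=0x23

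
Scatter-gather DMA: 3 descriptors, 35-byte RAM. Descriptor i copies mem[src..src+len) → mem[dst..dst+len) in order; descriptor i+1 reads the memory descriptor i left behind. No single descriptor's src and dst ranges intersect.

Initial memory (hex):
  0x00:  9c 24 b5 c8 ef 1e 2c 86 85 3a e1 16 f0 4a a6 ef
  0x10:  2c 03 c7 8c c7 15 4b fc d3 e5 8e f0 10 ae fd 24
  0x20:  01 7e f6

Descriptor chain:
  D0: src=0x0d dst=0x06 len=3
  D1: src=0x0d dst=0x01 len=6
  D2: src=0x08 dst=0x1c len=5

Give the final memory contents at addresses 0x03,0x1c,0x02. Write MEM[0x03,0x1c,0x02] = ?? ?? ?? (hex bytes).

D0: mem[0x06..0x08] <- [4a a6 ef]
D1: mem[0x01..0x06] <- [4a a6 ef 2c 03 c7]
D2: mem[0x1c..0x20] <- [ef 3a e1 16 f0]
query mem[0x03]=0xef, mem[0x1c]=0xef, mem[0x02]=0xa6

MEM[0x03,0x1c,0x02] = ef ef a6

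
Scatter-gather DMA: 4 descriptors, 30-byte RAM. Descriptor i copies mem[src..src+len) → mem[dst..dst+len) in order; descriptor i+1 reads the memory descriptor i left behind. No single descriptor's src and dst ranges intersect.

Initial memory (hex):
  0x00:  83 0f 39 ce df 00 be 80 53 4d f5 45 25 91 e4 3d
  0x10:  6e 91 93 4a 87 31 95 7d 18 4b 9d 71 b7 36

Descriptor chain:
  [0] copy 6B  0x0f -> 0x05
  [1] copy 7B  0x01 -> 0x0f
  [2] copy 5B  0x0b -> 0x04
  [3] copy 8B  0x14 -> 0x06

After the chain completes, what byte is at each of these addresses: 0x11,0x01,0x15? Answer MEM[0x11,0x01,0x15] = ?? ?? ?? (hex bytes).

#0 dst[0x05+6] := {0x3d,0x6e,0x91,0x93,0x4a,0x87}
#1 dst[0x0f+7] := {0x0f,0x39,0xce,0xdf,0x3d,0x6e,0x91}
#2 dst[0x04+5] := {0x45,0x25,0x91,0xe4,0x0f}
#3 dst[0x06+8] := {0x6e,0x91,0x95,0x7d,0x18,0x4b,0x9d,0x71}
query mem[0x11]=0xce, mem[0x01]=0x0f, mem[0x15]=0x91

MEM[0x11,0x01,0x15] = ce 0f 91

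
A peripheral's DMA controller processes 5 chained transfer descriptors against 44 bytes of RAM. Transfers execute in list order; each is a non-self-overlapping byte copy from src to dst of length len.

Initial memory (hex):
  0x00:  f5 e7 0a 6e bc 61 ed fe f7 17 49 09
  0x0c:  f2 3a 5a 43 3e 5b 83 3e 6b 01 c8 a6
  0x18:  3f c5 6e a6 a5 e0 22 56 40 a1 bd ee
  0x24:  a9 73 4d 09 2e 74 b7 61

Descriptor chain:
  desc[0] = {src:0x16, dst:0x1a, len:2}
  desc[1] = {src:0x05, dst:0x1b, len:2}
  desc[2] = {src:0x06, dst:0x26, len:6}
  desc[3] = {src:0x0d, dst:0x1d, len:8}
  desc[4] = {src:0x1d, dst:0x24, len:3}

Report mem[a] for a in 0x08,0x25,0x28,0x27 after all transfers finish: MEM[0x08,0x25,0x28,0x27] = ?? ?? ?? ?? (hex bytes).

#0 dst[0x1a+2] := {0xc8,0xa6}
#1 dst[0x1b+2] := {0x61,0xed}
#2 dst[0x26+6] := {0xed,0xfe,0xf7,0x17,0x49,0x09}
#3 dst[0x1d+8] := {0x3a,0x5a,0x43,0x3e,0x5b,0x83,0x3e,0x6b}
#4 dst[0x24+3] := {0x3a,0x5a,0x43}
query mem[0x08]=0xf7, mem[0x25]=0x5a, mem[0x28]=0xf7, mem[0x27]=0xfe

MEM[0x08,0x25,0x28,0x27] = f7 5a f7 fe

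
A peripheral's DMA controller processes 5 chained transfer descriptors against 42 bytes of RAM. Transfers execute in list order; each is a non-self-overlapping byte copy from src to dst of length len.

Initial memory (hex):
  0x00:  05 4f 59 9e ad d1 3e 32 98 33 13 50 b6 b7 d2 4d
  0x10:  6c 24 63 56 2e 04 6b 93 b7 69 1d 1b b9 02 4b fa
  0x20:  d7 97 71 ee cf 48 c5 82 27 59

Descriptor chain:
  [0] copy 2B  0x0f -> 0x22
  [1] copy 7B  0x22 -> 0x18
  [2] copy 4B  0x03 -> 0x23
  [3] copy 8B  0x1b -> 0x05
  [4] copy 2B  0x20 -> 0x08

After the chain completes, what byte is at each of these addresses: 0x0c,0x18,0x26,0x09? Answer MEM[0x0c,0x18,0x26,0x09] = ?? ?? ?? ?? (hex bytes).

[0] 0x0f->0x22 len=2 : 4d 6c
[1] 0x22->0x18 len=7 : 4d 6c cf 48 c5 82 27
[2] 0x03->0x23 len=4 : 9e ad d1 3e
[3] 0x1b->0x05 len=8 : 48 c5 82 27 fa d7 97 4d
[4] 0x20->0x08 len=2 : d7 97
query mem[0x0c]=0x4d, mem[0x18]=0x4d, mem[0x26]=0x3e, mem[0x09]=0x97

MEM[0x0c,0x18,0x26,0x09] = 4d 4d 3e 97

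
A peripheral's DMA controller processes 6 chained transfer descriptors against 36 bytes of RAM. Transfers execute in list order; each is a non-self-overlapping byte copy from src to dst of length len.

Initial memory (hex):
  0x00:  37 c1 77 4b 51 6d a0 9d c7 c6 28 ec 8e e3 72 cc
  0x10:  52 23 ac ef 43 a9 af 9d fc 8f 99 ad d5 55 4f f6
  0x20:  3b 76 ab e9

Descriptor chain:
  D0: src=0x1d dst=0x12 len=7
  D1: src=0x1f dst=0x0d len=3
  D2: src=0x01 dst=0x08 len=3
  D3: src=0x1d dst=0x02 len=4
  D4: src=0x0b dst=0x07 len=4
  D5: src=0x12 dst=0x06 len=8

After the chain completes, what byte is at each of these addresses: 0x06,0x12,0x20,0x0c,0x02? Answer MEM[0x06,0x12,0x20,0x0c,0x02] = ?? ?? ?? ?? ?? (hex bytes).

MEM[0x06,0x12,0x20,0x0c,0x02] = 55 55 3b e9 55

D0: mem[0x12..0x18] <- [55 4f f6 3b 76 ab e9]
D1: mem[0x0d..0x0f] <- [f6 3b 76]
D2: mem[0x08..0x0a] <- [c1 77 4b]
D3: mem[0x02..0x05] <- [55 4f f6 3b]
D4: mem[0x07..0x0a] <- [ec 8e f6 3b]
D5: mem[0x06..0x0d] <- [55 4f f6 3b 76 ab e9 8f]
query mem[0x06]=0x55, mem[0x12]=0x55, mem[0x20]=0x3b, mem[0x0c]=0xe9, mem[0x02]=0x55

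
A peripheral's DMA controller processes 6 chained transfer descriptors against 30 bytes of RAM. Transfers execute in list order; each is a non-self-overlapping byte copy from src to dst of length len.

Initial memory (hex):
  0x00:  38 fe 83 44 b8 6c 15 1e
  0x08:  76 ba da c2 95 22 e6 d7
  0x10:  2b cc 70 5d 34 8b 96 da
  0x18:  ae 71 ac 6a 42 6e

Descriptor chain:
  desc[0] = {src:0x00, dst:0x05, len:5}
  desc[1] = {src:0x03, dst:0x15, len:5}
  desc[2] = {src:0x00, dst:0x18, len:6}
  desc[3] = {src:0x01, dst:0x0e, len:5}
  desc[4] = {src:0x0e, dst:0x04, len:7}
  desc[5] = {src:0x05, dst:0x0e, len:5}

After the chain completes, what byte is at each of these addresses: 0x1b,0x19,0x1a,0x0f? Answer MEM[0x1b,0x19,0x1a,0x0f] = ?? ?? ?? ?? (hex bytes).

#0 dst[0x05+5] := {0x38,0xfe,0x83,0x44,0xb8}
#1 dst[0x15+5] := {0x44,0xb8,0x38,0xfe,0x83}
#2 dst[0x18+6] := {0x38,0xfe,0x83,0x44,0xb8,0x38}
#3 dst[0x0e+5] := {0xfe,0x83,0x44,0xb8,0x38}
#4 dst[0x04+7] := {0xfe,0x83,0x44,0xb8,0x38,0x5d,0x34}
#5 dst[0x0e+5] := {0x83,0x44,0xb8,0x38,0x5d}
query mem[0x1b]=0x44, mem[0x19]=0xfe, mem[0x1a]=0x83, mem[0x0f]=0x44

MEM[0x1b,0x19,0x1a,0x0f] = 44 fe 83 44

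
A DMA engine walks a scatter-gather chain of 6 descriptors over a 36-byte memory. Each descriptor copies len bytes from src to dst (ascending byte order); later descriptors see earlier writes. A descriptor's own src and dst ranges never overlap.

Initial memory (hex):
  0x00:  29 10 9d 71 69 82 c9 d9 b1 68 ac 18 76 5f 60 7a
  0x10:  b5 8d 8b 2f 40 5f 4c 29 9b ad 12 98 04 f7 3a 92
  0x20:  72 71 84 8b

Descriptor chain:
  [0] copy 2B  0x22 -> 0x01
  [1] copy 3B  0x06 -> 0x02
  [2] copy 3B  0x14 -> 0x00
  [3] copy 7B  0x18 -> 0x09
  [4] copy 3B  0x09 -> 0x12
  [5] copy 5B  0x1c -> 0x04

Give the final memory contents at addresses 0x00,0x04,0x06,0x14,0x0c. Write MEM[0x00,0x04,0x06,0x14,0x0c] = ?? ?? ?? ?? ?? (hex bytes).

  after D0: wrote 2B at 0x01 = 848b
  after D1: wrote 3B at 0x02 = c9d9b1
  after D2: wrote 3B at 0x00 = 405f4c
  after D3: wrote 7B at 0x09 = 9bad129804f73a
  after D4: wrote 3B at 0x12 = 9bad12
  after D5: wrote 5B at 0x04 = 04f73a9272
query mem[0x00]=0x40, mem[0x04]=0x04, mem[0x06]=0x3a, mem[0x14]=0x12, mem[0x0c]=0x98

MEM[0x00,0x04,0x06,0x14,0x0c] = 40 04 3a 12 98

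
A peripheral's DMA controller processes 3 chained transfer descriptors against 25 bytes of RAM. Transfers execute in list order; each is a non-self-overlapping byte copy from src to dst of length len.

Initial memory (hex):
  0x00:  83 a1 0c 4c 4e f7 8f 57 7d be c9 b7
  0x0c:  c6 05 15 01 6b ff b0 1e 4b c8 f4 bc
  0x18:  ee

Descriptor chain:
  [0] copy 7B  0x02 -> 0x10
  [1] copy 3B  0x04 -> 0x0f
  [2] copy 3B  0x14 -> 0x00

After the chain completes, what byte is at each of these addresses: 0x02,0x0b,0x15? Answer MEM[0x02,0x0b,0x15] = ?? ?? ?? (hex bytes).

MEM[0x02,0x0b,0x15] = 7d b7 57

D0: mem[0x10..0x16] <- [0c 4c 4e f7 8f 57 7d]
D1: mem[0x0f..0x11] <- [4e f7 8f]
D2: mem[0x00..0x02] <- [8f 57 7d]
query mem[0x02]=0x7d, mem[0x0b]=0xb7, mem[0x15]=0x57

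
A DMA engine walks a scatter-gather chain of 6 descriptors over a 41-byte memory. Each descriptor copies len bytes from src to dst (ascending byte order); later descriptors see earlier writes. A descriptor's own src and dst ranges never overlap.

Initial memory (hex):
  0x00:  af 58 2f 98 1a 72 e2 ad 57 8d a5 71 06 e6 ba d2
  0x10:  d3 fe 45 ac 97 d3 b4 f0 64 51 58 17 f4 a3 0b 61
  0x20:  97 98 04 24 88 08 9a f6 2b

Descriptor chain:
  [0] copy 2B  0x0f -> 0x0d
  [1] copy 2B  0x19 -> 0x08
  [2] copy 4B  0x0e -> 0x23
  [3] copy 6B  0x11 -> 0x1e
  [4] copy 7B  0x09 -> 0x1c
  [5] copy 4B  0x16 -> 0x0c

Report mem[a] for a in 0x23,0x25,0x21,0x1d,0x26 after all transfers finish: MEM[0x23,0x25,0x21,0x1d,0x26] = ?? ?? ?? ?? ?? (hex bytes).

[0] 0x0f->0x0d len=2 : d2 d3
[1] 0x19->0x08 len=2 : 51 58
[2] 0x0e->0x23 len=4 : d3 d2 d3 fe
[3] 0x11->0x1e len=6 : fe 45 ac 97 d3 b4
[4] 0x09->0x1c len=7 : 58 a5 71 06 d2 d3 d2
[5] 0x16->0x0c len=4 : b4 f0 64 51
query mem[0x23]=0xb4, mem[0x25]=0xd3, mem[0x21]=0xd3, mem[0x1d]=0xa5, mem[0x26]=0xfe

MEM[0x23,0x25,0x21,0x1d,0x26] = b4 d3 d3 a5 fe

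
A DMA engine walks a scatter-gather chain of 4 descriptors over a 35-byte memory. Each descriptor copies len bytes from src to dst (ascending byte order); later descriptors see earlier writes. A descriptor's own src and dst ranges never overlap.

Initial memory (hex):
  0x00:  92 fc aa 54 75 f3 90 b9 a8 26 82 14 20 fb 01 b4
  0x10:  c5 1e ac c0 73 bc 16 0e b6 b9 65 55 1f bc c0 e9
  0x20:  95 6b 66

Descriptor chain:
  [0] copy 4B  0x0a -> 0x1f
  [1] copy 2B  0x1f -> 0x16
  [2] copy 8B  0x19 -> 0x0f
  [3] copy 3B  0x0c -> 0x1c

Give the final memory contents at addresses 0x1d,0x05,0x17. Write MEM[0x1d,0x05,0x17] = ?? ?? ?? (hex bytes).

MEM[0x1d,0x05,0x17] = fb f3 14

#0 dst[0x1f+4] := {0x82,0x14,0x20,0xfb}
#1 dst[0x16+2] := {0x82,0x14}
#2 dst[0x0f+8] := {0xb9,0x65,0x55,0x1f,0xbc,0xc0,0x82,0x14}
#3 dst[0x1c+3] := {0x20,0xfb,0x01}
query mem[0x1d]=0xfb, mem[0x05]=0xf3, mem[0x17]=0x14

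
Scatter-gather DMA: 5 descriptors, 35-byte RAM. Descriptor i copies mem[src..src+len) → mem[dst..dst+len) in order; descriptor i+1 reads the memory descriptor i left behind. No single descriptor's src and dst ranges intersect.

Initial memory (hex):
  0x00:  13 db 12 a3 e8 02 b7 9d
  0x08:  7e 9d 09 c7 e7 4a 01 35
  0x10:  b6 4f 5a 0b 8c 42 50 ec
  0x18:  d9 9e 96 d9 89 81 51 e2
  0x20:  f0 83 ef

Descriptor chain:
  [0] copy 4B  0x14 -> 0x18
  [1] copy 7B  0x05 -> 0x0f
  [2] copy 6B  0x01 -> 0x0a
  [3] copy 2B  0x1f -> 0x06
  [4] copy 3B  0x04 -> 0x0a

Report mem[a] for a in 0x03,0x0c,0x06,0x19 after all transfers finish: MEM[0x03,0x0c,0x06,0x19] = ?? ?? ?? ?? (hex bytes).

#0 dst[0x18+4] := {0x8c,0x42,0x50,0xec}
#1 dst[0x0f+7] := {0x02,0xb7,0x9d,0x7e,0x9d,0x09,0xc7}
#2 dst[0x0a+6] := {0xdb,0x12,0xa3,0xe8,0x02,0xb7}
#3 dst[0x06+2] := {0xe2,0xf0}
#4 dst[0x0a+3] := {0xe8,0x02,0xe2}
query mem[0x03]=0xa3, mem[0x0c]=0xe2, mem[0x06]=0xe2, mem[0x19]=0x42

MEM[0x03,0x0c,0x06,0x19] = a3 e2 e2 42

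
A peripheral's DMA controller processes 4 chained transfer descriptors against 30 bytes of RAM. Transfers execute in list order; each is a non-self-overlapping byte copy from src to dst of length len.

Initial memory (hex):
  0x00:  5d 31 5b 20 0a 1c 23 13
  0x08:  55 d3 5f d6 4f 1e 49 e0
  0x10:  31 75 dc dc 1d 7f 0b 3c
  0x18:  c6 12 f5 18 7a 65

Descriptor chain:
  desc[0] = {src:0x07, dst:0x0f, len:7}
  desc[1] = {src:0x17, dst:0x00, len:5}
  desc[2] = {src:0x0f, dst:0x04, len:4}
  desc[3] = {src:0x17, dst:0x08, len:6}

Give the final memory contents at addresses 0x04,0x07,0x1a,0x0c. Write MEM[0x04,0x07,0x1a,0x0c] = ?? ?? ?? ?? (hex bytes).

D0: mem[0x0f..0x15] <- [13 55 d3 5f d6 4f 1e]
D1: mem[0x00..0x04] <- [3c c6 12 f5 18]
D2: mem[0x04..0x07] <- [13 55 d3 5f]
D3: mem[0x08..0x0d] <- [3c c6 12 f5 18 7a]
query mem[0x04]=0x13, mem[0x07]=0x5f, mem[0x1a]=0xf5, mem[0x0c]=0x18

MEM[0x04,0x07,0x1a,0x0c] = 13 5f f5 18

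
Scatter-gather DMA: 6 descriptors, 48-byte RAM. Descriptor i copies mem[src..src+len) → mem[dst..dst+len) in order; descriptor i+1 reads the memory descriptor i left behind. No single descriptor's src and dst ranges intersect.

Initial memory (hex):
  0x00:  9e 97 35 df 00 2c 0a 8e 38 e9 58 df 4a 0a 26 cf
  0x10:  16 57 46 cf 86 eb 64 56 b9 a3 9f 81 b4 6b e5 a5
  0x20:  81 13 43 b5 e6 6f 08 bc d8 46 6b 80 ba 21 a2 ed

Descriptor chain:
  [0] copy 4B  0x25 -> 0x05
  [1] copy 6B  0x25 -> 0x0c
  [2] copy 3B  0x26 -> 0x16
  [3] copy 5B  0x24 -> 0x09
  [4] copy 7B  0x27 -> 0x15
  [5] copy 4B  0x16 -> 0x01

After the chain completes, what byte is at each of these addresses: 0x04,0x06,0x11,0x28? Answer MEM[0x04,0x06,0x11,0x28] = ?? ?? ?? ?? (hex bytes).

#0 dst[0x05+4] := {0x6f,0x08,0xbc,0xd8}
#1 dst[0x0c+6] := {0x6f,0x08,0xbc,0xd8,0x46,0x6b}
#2 dst[0x16+3] := {0x08,0xbc,0xd8}
#3 dst[0x09+5] := {0xe6,0x6f,0x08,0xbc,0xd8}
#4 dst[0x15+7] := {0xbc,0xd8,0x46,0x6b,0x80,0xba,0x21}
#5 dst[0x01+4] := {0xd8,0x46,0x6b,0x80}
query mem[0x04]=0x80, mem[0x06]=0x08, mem[0x11]=0x6b, mem[0x28]=0xd8

MEM[0x04,0x06,0x11,0x28] = 80 08 6b d8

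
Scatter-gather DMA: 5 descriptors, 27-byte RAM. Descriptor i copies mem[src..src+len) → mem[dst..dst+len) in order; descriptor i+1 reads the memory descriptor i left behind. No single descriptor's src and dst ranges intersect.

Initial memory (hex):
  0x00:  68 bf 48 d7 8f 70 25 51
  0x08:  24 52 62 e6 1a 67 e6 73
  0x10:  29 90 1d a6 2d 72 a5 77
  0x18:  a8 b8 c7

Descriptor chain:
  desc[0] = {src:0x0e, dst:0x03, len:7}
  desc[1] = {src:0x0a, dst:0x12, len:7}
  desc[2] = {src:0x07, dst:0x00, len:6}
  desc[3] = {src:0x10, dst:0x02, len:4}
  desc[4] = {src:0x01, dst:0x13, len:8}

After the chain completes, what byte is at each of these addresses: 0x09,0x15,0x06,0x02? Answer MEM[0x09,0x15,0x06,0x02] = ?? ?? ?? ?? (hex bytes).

MEM[0x09,0x15,0x06,0x02] = 2d 90 90 29

#0 dst[0x03+7] := {0xe6,0x73,0x29,0x90,0x1d,0xa6,0x2d}
#1 dst[0x12+7] := {0x62,0xe6,0x1a,0x67,0xe6,0x73,0x29}
#2 dst[0x00+6] := {0x1d,0xa6,0x2d,0x62,0xe6,0x1a}
#3 dst[0x02+4] := {0x29,0x90,0x62,0xe6}
#4 dst[0x13+8] := {0xa6,0x29,0x90,0x62,0xe6,0x90,0x1d,0xa6}
query mem[0x09]=0x2d, mem[0x15]=0x90, mem[0x06]=0x90, mem[0x02]=0x29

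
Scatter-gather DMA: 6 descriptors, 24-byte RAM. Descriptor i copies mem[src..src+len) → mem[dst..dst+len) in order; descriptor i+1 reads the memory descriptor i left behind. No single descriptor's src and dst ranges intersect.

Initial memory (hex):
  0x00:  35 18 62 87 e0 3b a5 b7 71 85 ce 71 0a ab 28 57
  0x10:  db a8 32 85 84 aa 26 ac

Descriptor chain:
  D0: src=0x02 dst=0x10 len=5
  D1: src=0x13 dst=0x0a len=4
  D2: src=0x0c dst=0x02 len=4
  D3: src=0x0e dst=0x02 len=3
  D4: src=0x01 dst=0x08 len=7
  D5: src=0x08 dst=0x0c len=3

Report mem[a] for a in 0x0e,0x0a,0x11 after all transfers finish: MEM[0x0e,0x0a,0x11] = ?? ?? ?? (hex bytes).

#0 dst[0x10+5] := {0x62,0x87,0xe0,0x3b,0xa5}
#1 dst[0x0a+4] := {0x3b,0xa5,0xaa,0x26}
#2 dst[0x02+4] := {0xaa,0x26,0x28,0x57}
#3 dst[0x02+3] := {0x28,0x57,0x62}
#4 dst[0x08+7] := {0x18,0x28,0x57,0x62,0x57,0xa5,0xb7}
#5 dst[0x0c+3] := {0x18,0x28,0x57}
query mem[0x0e]=0x57, mem[0x0a]=0x57, mem[0x11]=0x87

MEM[0x0e,0x0a,0x11] = 57 57 87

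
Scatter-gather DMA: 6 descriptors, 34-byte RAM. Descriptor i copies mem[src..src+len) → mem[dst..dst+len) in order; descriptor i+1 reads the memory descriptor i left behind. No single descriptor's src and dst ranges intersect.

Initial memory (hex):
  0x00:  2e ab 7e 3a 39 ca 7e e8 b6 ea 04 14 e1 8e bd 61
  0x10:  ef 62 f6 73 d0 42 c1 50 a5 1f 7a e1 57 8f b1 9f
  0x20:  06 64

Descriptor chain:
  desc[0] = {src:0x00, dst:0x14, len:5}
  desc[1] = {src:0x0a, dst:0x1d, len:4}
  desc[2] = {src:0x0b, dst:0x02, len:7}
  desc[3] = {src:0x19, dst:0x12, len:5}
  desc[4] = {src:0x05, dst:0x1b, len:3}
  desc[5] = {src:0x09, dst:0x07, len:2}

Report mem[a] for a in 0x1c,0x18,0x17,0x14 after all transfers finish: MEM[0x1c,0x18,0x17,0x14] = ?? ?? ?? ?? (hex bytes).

MEM[0x1c,0x18,0x17,0x14] = 61 39 3a e1

  after D0: wrote 5B at 0x14 = 2eab7e3a39
  after D1: wrote 4B at 0x1d = 0414e18e
  after D2: wrote 7B at 0x02 = 14e18ebd61ef62
  after D3: wrote 5B at 0x12 = 1f7ae15704
  after D4: wrote 3B at 0x1b = bd61ef
  after D5: wrote 2B at 0x07 = ea04
query mem[0x1c]=0x61, mem[0x18]=0x39, mem[0x17]=0x3a, mem[0x14]=0xe1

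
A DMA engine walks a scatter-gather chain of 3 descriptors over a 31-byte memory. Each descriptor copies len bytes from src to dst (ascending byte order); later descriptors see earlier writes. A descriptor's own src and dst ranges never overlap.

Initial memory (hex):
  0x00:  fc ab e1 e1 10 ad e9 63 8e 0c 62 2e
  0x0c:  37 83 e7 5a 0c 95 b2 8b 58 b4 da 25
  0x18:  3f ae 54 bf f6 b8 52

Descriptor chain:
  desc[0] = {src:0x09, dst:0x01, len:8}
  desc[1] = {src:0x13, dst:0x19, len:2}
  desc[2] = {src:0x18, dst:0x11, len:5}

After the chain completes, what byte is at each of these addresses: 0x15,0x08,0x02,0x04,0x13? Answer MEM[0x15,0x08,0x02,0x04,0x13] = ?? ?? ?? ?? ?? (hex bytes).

MEM[0x15,0x08,0x02,0x04,0x13] = f6 0c 62 37 58

[0] 0x09->0x01 len=8 : 0c 62 2e 37 83 e7 5a 0c
[1] 0x13->0x19 len=2 : 8b 58
[2] 0x18->0x11 len=5 : 3f 8b 58 bf f6
query mem[0x15]=0xf6, mem[0x08]=0x0c, mem[0x02]=0x62, mem[0x04]=0x37, mem[0x13]=0x58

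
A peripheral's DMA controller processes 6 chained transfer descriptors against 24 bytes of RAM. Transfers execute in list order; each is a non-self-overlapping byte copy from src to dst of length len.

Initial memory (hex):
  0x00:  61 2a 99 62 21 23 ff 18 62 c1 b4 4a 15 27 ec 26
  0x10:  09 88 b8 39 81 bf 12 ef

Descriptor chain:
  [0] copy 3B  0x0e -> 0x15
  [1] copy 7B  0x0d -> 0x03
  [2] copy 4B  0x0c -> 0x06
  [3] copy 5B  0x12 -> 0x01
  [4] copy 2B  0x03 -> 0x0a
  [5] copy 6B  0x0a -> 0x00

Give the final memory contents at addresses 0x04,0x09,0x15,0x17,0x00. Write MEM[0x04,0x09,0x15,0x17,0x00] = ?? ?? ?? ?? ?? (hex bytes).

MEM[0x04,0x09,0x15,0x17,0x00] = ec 26 ec 09 81

#0 dst[0x15+3] := {0xec,0x26,0x09}
#1 dst[0x03+7] := {0x27,0xec,0x26,0x09,0x88,0xb8,0x39}
#2 dst[0x06+4] := {0x15,0x27,0xec,0x26}
#3 dst[0x01+5] := {0xb8,0x39,0x81,0xec,0x26}
#4 dst[0x0a+2] := {0x81,0xec}
#5 dst[0x00+6] := {0x81,0xec,0x15,0x27,0xec,0x26}
query mem[0x04]=0xec, mem[0x09]=0x26, mem[0x15]=0xec, mem[0x17]=0x09, mem[0x00]=0x81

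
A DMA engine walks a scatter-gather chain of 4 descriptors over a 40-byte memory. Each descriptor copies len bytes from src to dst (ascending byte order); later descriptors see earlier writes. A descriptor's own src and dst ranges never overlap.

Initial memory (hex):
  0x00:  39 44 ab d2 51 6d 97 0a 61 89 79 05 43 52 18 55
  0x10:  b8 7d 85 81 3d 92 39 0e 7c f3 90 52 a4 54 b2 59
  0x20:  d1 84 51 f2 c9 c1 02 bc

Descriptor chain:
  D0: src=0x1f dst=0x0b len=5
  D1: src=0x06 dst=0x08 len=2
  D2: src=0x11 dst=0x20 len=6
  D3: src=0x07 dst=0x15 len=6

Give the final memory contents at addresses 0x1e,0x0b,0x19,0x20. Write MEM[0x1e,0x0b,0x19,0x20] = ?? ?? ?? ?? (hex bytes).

MEM[0x1e,0x0b,0x19,0x20] = b2 59 59 7d

[0] 0x1f->0x0b len=5 : 59 d1 84 51 f2
[1] 0x06->0x08 len=2 : 97 0a
[2] 0x11->0x20 len=6 : 7d 85 81 3d 92 39
[3] 0x07->0x15 len=6 : 0a 97 0a 79 59 d1
query mem[0x1e]=0xb2, mem[0x0b]=0x59, mem[0x19]=0x59, mem[0x20]=0x7d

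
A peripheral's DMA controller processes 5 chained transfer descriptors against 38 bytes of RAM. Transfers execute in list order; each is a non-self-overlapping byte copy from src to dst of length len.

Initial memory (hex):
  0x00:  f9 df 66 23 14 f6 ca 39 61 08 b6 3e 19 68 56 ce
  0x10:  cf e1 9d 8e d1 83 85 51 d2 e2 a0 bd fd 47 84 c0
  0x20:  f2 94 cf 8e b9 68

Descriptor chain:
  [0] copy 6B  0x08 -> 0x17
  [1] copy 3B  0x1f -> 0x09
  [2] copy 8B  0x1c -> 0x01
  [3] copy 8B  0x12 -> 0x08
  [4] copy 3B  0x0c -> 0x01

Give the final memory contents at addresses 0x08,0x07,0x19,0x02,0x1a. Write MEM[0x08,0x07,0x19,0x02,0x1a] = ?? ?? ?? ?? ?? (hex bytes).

MEM[0x08,0x07,0x19,0x02,0x1a] = 9d cf b6 61 3e

  after D0: wrote 6B at 0x17 = 6108b63e1968
  after D1: wrote 3B at 0x09 = c0f294
  after D2: wrote 8B at 0x01 = 684784c0f294cf8e
  after D3: wrote 8B at 0x08 = 9d8ed183856108b6
  after D4: wrote 3B at 0x01 = 856108
query mem[0x08]=0x9d, mem[0x07]=0xcf, mem[0x19]=0xb6, mem[0x02]=0x61, mem[0x1a]=0x3e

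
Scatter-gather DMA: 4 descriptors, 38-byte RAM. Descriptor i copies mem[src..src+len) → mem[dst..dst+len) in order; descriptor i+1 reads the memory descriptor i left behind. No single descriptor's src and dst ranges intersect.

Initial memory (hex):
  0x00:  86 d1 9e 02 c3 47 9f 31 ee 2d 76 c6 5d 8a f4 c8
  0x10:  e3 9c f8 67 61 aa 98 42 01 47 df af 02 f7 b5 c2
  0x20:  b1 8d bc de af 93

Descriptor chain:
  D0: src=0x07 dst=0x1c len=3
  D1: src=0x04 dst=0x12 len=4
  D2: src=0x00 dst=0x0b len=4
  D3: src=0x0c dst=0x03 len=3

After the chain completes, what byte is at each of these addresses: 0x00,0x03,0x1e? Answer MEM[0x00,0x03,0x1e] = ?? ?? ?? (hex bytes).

MEM[0x00,0x03,0x1e] = 86 d1 2d

#0 dst[0x1c+3] := {0x31,0xee,0x2d}
#1 dst[0x12+4] := {0xc3,0x47,0x9f,0x31}
#2 dst[0x0b+4] := {0x86,0xd1,0x9e,0x02}
#3 dst[0x03+3] := {0xd1,0x9e,0x02}
query mem[0x00]=0x86, mem[0x03]=0xd1, mem[0x1e]=0x2d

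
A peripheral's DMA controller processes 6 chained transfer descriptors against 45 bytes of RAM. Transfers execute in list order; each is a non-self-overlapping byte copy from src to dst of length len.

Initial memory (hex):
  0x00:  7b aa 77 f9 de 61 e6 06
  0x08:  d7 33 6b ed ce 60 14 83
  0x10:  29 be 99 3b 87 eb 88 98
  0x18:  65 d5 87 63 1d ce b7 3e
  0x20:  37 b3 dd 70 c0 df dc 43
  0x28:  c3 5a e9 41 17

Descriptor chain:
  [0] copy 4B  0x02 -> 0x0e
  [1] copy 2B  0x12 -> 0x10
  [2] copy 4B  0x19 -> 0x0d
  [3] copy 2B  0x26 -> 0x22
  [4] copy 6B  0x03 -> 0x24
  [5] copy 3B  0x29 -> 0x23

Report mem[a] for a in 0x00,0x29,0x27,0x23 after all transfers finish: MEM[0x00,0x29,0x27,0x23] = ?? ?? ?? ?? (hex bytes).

[0] 0x02->0x0e len=4 : 77 f9 de 61
[1] 0x12->0x10 len=2 : 99 3b
[2] 0x19->0x0d len=4 : d5 87 63 1d
[3] 0x26->0x22 len=2 : dc 43
[4] 0x03->0x24 len=6 : f9 de 61 e6 06 d7
[5] 0x29->0x23 len=3 : d7 e9 41
query mem[0x00]=0x7b, mem[0x29]=0xd7, mem[0x27]=0xe6, mem[0x23]=0xd7

MEM[0x00,0x29,0x27,0x23] = 7b d7 e6 d7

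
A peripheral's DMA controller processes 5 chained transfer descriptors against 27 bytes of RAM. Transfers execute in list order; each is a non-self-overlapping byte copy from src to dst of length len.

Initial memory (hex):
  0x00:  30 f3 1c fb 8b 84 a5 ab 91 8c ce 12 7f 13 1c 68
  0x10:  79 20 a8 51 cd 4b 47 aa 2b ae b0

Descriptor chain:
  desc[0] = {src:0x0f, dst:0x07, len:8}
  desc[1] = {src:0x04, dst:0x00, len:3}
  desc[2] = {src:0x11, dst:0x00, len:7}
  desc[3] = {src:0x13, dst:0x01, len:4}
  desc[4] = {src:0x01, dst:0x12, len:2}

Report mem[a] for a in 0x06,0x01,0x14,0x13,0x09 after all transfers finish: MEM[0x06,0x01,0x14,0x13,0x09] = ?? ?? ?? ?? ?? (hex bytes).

MEM[0x06,0x01,0x14,0x13,0x09] = aa 51 cd cd 20

[0] 0x0f->0x07 len=8 : 68 79 20 a8 51 cd 4b 47
[1] 0x04->0x00 len=3 : 8b 84 a5
[2] 0x11->0x00 len=7 : 20 a8 51 cd 4b 47 aa
[3] 0x13->0x01 len=4 : 51 cd 4b 47
[4] 0x01->0x12 len=2 : 51 cd
query mem[0x06]=0xaa, mem[0x01]=0x51, mem[0x14]=0xcd, mem[0x13]=0xcd, mem[0x09]=0x20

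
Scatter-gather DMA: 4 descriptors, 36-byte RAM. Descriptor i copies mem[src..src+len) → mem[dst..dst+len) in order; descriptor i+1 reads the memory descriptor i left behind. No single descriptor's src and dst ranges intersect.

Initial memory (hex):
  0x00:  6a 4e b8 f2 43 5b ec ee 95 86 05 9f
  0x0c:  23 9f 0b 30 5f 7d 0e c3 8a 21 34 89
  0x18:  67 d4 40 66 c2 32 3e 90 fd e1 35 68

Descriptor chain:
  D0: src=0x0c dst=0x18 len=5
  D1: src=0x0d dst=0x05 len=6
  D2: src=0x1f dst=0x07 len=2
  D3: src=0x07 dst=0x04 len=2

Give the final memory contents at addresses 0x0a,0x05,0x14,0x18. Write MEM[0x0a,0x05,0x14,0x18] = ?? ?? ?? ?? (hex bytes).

[0] 0x0c->0x18 len=5 : 23 9f 0b 30 5f
[1] 0x0d->0x05 len=6 : 9f 0b 30 5f 7d 0e
[2] 0x1f->0x07 len=2 : 90 fd
[3] 0x07->0x04 len=2 : 90 fd
query mem[0x0a]=0x0e, mem[0x05]=0xfd, mem[0x14]=0x8a, mem[0x18]=0x23

MEM[0x0a,0x05,0x14,0x18] = 0e fd 8a 23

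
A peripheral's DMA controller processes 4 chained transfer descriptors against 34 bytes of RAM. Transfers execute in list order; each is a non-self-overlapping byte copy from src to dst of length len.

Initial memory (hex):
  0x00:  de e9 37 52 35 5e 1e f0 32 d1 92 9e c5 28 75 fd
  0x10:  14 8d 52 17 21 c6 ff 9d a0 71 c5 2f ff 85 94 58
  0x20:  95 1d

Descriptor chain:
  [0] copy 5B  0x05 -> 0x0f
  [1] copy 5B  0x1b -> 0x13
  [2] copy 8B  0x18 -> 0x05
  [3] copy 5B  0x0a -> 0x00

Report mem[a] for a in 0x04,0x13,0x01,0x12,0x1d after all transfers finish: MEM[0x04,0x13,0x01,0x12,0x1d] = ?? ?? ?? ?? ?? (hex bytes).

#0 dst[0x0f+5] := {0x5e,0x1e,0xf0,0x32,0xd1}
#1 dst[0x13+5] := {0x2f,0xff,0x85,0x94,0x58}
#2 dst[0x05+8] := {0xa0,0x71,0xc5,0x2f,0xff,0x85,0x94,0x58}
#3 dst[0x00+5] := {0x85,0x94,0x58,0x28,0x75}
query mem[0x04]=0x75, mem[0x13]=0x2f, mem[0x01]=0x94, mem[0x12]=0x32, mem[0x1d]=0x85

MEM[0x04,0x13,0x01,0x12,0x1d] = 75 2f 94 32 85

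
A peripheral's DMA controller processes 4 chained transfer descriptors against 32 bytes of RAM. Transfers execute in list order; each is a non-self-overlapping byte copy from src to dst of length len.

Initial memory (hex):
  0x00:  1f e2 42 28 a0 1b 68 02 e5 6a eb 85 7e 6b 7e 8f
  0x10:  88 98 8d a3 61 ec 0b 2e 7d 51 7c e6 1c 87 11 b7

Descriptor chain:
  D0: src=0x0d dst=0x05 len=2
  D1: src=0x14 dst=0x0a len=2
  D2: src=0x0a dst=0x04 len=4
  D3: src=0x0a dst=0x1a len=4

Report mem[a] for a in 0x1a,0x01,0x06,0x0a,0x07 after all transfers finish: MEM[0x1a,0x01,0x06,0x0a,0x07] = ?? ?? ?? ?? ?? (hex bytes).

D0: mem[0x05..0x06] <- [6b 7e]
D1: mem[0x0a..0x0b] <- [61 ec]
D2: mem[0x04..0x07] <- [61 ec 7e 6b]
D3: mem[0x1a..0x1d] <- [61 ec 7e 6b]
query mem[0x1a]=0x61, mem[0x01]=0xe2, mem[0x06]=0x7e, mem[0x0a]=0x61, mem[0x07]=0x6b

MEM[0x1a,0x01,0x06,0x0a,0x07] = 61 e2 7e 61 6b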